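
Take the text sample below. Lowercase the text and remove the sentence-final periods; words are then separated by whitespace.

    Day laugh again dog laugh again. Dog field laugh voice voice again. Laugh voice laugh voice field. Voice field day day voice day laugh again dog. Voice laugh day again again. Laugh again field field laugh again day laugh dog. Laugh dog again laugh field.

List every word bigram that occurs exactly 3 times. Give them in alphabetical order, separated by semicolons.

again dog; again laugh; day laugh; laugh voice

Bigram counts meeting the condition (exactly 3 times):
  again dog: 3
  again laugh: 3
  day laugh: 3
  laugh voice: 3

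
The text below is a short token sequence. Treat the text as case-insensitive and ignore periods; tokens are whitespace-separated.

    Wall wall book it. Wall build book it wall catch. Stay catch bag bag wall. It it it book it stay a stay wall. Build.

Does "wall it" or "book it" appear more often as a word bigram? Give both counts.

"book it" (3 vs 1)

"wall it": 1 occurrence
"book it": 3 occurrences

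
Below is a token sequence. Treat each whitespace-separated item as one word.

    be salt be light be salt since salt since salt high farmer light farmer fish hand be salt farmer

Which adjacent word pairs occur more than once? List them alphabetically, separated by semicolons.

Bigram counts meeting the condition (more than once):
  be salt: 3
  salt since: 2
  since salt: 2

be salt; salt since; since salt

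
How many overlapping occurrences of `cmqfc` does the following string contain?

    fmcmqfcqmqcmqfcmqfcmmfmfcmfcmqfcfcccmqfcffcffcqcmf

Sliding a length-5 window over the 50 characters (46 positions):
  position 3–7: cmqfc
  position 11–15: cmqfc
  position 15–19: cmqfc
  position 28–32: cmqfc
  position 36–40: cmqfc

5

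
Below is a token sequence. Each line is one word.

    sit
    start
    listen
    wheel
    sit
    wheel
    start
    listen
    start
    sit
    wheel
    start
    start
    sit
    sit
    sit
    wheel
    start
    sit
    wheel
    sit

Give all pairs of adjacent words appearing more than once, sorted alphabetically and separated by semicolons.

sit sit; sit wheel; start listen; start sit; wheel sit; wheel start

Bigram counts meeting the condition (more than once):
  sit sit: 2
  sit wheel: 4
  start listen: 2
  start sit: 3
  wheel sit: 2
  wheel start: 3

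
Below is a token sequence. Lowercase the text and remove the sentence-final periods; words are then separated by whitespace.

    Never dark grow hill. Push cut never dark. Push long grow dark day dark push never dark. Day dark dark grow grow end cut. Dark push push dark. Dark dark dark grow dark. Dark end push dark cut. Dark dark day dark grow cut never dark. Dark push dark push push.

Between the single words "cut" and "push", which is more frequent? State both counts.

"cut": 4 occurrences
"push": 9 occurrences

"push" (9 vs 4)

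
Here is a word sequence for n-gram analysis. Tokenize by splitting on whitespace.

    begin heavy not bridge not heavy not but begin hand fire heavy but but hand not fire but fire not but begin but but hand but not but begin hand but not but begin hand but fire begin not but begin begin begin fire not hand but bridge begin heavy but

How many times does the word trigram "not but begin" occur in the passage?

Scanning the 49 overlapping trigram windows for "not but begin":
  position 7–9: not but begin
  position 20–22: not but begin
  position 27–29: not but begin
  position 32–34: not but begin
  position 39–41: not but begin

5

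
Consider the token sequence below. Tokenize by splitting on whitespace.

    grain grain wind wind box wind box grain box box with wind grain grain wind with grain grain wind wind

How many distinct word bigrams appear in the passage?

20 tokens → 19 bigram windows in total.
Repeated bigrams (each contributes count−1 duplicates):
  grain grain: 3
  grain wind: 3
  wind box: 2
  wind wind: 2
6 duplicate windows → 19 − 6 = 13 distinct.

13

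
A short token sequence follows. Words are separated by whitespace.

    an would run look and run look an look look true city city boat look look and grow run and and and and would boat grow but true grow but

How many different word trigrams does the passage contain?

30 tokens → 28 trigram windows in total.
Repeated trigrams (each contributes count−1 duplicates):
  and and and: 2
1 duplicate windows → 28 − 1 = 27 distinct.

27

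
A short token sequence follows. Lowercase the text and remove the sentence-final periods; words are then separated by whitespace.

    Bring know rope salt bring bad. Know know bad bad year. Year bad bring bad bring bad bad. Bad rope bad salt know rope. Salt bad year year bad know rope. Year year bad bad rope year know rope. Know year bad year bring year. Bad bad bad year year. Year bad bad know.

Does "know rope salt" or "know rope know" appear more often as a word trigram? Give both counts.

"know rope salt": 2 occurrences
"know rope know": 1 occurrence

"know rope salt" (2 vs 1)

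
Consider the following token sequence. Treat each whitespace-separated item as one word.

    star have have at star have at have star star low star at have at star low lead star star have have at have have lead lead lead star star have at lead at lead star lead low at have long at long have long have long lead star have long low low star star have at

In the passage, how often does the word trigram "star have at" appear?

Scanning the 55 overlapping trigram windows for "star have at":
  position 5–7: star have at
  position 30–32: star have at
  position 55–57: star have at

3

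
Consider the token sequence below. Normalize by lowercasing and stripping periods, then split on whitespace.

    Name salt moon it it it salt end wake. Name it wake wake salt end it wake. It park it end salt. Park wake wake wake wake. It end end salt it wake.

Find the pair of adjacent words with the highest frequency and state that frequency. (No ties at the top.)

Bigram frequencies (highest first):
  wake wake: 4
  it wake: 3
  it it: 2
  salt end: 2
  wake it: 2
  it end: 2
  … (16 more, each ≤ 2)

"wake wake", 4 times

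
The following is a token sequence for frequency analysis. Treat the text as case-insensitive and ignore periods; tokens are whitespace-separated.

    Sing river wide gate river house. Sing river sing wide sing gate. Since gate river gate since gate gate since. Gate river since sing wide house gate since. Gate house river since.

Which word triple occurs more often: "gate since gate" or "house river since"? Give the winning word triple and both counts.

"gate since gate": 4 occurrences
"house river since": 1 occurrence

"gate since gate" (4 vs 1)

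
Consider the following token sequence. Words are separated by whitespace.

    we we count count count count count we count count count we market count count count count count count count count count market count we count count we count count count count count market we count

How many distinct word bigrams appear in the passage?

8

36 tokens → 35 bigram windows in total.
Repeated bigrams (each contributes count−1 duplicates):
  count count: 19
  we count: 5
  count we: 4
  count market: 2
  market count: 2
27 duplicate windows → 35 − 27 = 8 distinct.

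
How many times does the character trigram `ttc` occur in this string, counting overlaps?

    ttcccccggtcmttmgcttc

2

Sliding a length-3 window over the 20 characters (18 positions):
  position 1–3: ttc
  position 18–20: ttc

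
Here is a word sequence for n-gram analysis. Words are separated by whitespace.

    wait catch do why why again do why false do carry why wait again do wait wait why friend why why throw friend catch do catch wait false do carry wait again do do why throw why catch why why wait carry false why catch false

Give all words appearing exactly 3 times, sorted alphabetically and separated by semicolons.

again; carry

Unigram counts meeting the condition (exactly 3 times):
  again: 3
  carry: 3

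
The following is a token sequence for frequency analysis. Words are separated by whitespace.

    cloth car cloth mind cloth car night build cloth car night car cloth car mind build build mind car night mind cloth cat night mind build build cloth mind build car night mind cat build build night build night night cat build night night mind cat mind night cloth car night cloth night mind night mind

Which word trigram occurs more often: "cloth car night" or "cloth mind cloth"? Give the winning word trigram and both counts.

"cloth car night": 3 occurrences
"cloth mind cloth": 1 occurrence

"cloth car night" (3 vs 1)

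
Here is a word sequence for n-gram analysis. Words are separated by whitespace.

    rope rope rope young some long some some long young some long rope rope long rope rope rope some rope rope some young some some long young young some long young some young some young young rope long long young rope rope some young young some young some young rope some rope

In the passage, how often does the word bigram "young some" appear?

Scanning the 51 overlapping bigram windows for "young some":
  position 4–5: young some
  position 10–11: young some
  position 23–24: young some
  position 28–29: young some
  position 31–32: young some
  position 33–34: young some
  position 45–46: young some
  position 47–48: young some

8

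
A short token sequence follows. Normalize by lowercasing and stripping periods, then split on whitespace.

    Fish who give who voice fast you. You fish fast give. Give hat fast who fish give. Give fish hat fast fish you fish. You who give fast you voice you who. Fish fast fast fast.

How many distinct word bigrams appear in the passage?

25

36 tokens → 35 bigram windows in total.
Repeated bigrams (each contributes count−1 duplicates):
  fast fast: 2
  fast you: 2
  fish fast: 2
  fish you: 2
  give give: 2
  hat fast: 2
  who fish: 2
  who give: 2
  … (2 more repeated)
10 duplicate windows → 35 − 10 = 25 distinct.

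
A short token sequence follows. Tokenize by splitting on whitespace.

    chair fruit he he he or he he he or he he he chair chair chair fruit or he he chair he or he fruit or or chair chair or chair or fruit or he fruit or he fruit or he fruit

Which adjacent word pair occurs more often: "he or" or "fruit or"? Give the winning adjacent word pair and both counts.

"he or": 3 occurrences
"fruit or": 5 occurrences

"fruit or" (5 vs 3)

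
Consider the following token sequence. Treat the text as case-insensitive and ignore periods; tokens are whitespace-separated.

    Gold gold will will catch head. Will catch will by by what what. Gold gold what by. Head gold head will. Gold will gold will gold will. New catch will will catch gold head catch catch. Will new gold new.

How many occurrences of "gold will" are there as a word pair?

Scanning the 39 overlapping bigram windows for "gold will":
  position 2–3: gold will
  position 22–23: gold will
  position 24–25: gold will
  position 26–27: gold will

4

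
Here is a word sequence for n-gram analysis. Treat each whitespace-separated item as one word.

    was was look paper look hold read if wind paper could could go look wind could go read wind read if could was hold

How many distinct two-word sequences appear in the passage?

24 tokens → 23 bigram windows in total.
Repeated bigrams (each contributes count−1 duplicates):
  could go: 2
  read if: 2
2 duplicate windows → 23 − 2 = 21 distinct.

21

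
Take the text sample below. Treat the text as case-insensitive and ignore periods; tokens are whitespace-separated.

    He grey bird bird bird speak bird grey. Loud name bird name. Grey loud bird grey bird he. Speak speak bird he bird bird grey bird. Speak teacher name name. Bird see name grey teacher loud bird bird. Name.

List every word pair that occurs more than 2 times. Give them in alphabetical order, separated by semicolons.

bird bird; bird grey; grey bird

Bigram counts meeting the condition (more than 2 times):
  bird bird: 4
  bird grey: 3
  grey bird: 3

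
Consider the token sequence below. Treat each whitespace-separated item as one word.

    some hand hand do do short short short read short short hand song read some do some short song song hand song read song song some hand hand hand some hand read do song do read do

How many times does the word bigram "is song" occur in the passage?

0

Scanning the 36 overlapping bigram windows for "is song":
  (none found)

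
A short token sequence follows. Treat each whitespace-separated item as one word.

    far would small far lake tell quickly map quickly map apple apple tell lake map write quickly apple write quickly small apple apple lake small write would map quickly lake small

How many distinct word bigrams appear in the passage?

25

31 tokens → 30 bigram windows in total.
Repeated bigrams (each contributes count−1 duplicates):
  apple apple: 2
  lake small: 2
  map quickly: 2
  quickly map: 2
  write quickly: 2
5 duplicate windows → 30 − 5 = 25 distinct.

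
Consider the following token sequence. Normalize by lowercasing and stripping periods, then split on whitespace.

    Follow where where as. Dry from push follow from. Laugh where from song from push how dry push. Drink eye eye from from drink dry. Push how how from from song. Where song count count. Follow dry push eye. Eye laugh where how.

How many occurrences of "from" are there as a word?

Scanning the 43 tokens for "from":
  position 6: from
  position 9: from
  position 12: from
  position 14: from
  position 22: from
  position 23: from
  position 29: from
  position 30: from

8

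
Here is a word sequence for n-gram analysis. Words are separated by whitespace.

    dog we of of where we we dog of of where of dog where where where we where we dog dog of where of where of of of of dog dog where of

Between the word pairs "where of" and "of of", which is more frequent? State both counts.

"of of" (5 vs 4)

"where of": 4 occurrences
"of of": 5 occurrences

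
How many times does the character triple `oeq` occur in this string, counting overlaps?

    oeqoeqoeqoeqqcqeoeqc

Sliding a length-3 window over the 20 characters (18 positions):
  position 1–3: oeq
  position 4–6: oeq
  position 7–9: oeq
  position 10–12: oeq
  position 17–19: oeq

5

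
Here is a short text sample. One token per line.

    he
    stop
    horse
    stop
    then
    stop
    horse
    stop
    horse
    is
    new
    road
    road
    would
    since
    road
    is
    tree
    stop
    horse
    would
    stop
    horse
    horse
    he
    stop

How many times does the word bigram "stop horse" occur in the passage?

Scanning the 25 overlapping bigram windows for "stop horse":
  position 2–3: stop horse
  position 6–7: stop horse
  position 8–9: stop horse
  position 19–20: stop horse
  position 22–23: stop horse

5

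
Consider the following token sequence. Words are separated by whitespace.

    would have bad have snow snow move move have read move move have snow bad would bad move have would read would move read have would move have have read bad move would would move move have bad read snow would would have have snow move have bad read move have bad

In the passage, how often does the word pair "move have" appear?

Scanning the 51 overlapping bigram windows for "move have":
  position 8–9: move have
  position 12–13: move have
  position 18–19: move have
  position 27–28: move have
  position 36–37: move have
  position 46–47: move have
  position 50–51: move have

7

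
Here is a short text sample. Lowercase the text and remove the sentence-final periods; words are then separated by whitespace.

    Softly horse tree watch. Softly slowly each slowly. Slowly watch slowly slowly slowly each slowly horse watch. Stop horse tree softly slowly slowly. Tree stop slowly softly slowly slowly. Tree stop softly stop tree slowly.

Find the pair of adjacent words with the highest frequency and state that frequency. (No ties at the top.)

"slowly slowly", 5 times

Bigram frequencies (highest first):
  slowly slowly: 5
  softly slowly: 3
  horse tree: 2
  slowly each: 2
  each slowly: 2
  slowly tree: 2
  … (17 more, each ≤ 2)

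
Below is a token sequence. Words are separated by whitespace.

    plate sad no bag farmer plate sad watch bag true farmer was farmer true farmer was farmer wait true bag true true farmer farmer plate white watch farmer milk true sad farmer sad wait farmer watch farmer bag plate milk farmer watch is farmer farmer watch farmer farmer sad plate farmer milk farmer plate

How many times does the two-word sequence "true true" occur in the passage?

Scanning the 53 overlapping bigram windows for "true true":
  position 21–22: true true

1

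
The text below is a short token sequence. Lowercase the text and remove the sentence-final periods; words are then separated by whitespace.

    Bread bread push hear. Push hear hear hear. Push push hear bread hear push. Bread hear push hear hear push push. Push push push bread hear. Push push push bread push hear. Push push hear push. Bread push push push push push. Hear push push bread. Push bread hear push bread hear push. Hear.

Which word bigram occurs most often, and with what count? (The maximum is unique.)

"push push", 13 times

Bigram frequencies (highest first):
  push push: 13
  hear push: 11
  push hear: 8
  push bread: 7
  bread hear: 5
  bread push: 4
  … (3 more, each ≤ 3)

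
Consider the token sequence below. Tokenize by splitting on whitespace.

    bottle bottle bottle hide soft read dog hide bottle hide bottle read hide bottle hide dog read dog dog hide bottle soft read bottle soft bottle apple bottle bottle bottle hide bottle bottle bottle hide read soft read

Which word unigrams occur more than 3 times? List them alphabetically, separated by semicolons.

bottle; dog; hide; read; soft

Unigram counts meeting the condition (more than 3 times):
  bottle: 15
  dog: 4
  hide: 8
  read: 6
  soft: 4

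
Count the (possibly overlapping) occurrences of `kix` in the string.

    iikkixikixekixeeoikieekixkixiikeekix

Sliding a length-3 window over the 36 characters (34 positions):
  position 4–6: kix
  position 8–10: kix
  position 12–14: kix
  position 23–25: kix
  position 26–28: kix
  position 34–36: kix

6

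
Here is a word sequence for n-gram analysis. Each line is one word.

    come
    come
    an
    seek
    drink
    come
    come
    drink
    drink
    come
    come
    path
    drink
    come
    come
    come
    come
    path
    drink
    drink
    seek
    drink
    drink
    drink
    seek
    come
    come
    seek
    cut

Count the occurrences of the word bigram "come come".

Scanning the 28 overlapping bigram windows for "come come":
  position 1–2: come come
  position 6–7: come come
  position 10–11: come come
  position 14–15: come come
  position 15–16: come come
  position 16–17: come come
  position 26–27: come come

7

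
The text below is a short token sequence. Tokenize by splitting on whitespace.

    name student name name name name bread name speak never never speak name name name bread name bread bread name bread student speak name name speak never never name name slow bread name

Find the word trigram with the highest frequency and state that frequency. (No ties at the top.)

Trigram frequencies (highest first):
  name name name: 3
  name name bread: 2
  name bread name: 2
  name speak never: 2
  speak never never: 2
  speak name name: 2
  … (17 more, each ≤ 2)

"name name name", 3 times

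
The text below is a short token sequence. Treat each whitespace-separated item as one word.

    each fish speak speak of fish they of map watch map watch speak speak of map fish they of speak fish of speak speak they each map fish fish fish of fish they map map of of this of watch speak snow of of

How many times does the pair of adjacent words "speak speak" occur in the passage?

Scanning the 43 overlapping bigram windows for "speak speak":
  position 3–4: speak speak
  position 13–14: speak speak
  position 23–24: speak speak

3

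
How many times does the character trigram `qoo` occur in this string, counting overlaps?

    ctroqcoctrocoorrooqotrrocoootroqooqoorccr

2

Sliding a length-3 window over the 41 characters (39 positions):
  position 32–34: qoo
  position 35–37: qoo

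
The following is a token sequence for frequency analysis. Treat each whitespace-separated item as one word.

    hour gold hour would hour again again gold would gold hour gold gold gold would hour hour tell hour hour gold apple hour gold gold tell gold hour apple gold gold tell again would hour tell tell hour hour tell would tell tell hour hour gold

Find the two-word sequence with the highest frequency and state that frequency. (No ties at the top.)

Bigram frequencies (highest first):
  hour gold: 5
  gold gold: 4
  hour hour: 4
  gold hour: 3
  would hour: 3
  hour tell: 3
  … (18 more, each ≤ 3)

"hour gold", 5 times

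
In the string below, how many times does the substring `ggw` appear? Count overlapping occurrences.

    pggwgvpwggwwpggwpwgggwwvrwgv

Sliding a length-3 window over the 28 characters (26 positions):
  position 2–4: ggw
  position 9–11: ggw
  position 14–16: ggw
  position 20–22: ggw

4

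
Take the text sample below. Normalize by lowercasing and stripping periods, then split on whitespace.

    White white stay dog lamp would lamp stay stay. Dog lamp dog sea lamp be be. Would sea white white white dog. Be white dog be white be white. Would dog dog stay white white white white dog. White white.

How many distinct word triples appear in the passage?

40 tokens → 38 trigram windows in total.
Repeated trigrams (each contributes count−1 duplicates):
  white white white: 3
  dog be white: 2
  stay dog lamp: 2
  white dog be: 2
  white white dog: 2
6 duplicate windows → 38 − 6 = 32 distinct.

32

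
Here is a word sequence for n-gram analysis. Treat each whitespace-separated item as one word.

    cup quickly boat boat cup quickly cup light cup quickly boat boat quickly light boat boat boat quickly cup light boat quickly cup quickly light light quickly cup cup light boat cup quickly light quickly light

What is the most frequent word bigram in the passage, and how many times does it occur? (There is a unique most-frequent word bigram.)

"cup quickly", 5 times

Bigram frequencies (highest first):
  cup quickly: 5
  boat boat: 4
  quickly cup: 4
  quickly light: 4
  cup light: 3
  boat quickly: 3
  … (7 more, each ≤ 3)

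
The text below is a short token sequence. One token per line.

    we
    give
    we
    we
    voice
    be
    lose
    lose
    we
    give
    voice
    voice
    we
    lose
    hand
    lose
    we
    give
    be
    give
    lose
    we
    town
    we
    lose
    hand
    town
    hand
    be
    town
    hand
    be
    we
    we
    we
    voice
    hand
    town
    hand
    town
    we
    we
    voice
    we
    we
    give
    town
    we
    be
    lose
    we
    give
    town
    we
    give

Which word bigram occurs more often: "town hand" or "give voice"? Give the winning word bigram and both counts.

"town hand" (3 vs 1)

"town hand": 3 occurrences
"give voice": 1 occurrence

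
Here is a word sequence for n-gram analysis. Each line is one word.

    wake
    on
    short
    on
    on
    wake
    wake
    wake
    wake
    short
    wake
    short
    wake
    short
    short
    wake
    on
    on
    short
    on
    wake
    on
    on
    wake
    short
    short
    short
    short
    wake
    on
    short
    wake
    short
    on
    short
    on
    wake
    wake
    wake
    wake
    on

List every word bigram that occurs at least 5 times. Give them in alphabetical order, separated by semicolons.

short wake; wake on; wake short; wake wake

Bigram counts meeting the condition (at least 5 times):
  short wake: 5
  wake on: 5
  wake short: 5
  wake wake: 6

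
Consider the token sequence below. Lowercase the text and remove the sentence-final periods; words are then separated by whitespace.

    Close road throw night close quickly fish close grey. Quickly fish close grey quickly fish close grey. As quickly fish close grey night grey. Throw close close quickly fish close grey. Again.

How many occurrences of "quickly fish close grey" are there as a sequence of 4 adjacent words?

5

Scanning the 29 overlapping 4-gram windows for "quickly fish close grey":
  position 6–9: quickly fish close grey
  position 10–13: quickly fish close grey
  position 14–17: quickly fish close grey
  position 19–22: quickly fish close grey
  position 28–31: quickly fish close grey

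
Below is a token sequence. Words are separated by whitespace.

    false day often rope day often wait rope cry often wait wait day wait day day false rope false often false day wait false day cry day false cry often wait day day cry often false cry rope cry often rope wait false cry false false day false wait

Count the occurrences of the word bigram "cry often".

4

Scanning the 48 overlapping bigram windows for "cry often":
  position 9–10: cry often
  position 29–30: cry often
  position 34–35: cry often
  position 39–40: cry often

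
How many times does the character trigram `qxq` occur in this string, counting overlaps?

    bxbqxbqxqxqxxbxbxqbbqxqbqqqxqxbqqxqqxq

6

Sliding a length-3 window over the 38 characters (36 positions):
  position 7–9: qxq
  position 9–11: qxq
  position 21–23: qxq
  position 27–29: qxq
  position 33–35: qxq
  position 36–38: qxq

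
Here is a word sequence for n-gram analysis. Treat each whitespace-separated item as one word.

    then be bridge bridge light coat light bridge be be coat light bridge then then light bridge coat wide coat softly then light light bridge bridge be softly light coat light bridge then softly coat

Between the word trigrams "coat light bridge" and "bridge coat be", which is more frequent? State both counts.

"coat light bridge" (3 vs 0)

"coat light bridge": 3 occurrences
"bridge coat be": 0 occurrences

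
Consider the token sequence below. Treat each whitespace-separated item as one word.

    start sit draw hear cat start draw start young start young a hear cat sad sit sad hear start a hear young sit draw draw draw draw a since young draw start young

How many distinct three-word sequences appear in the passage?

33 tokens → 31 trigram windows in total.
Repeated trigrams (each contributes count−1 duplicates):
  draw draw draw: 2
  draw start young: 2
2 duplicate windows → 31 − 2 = 29 distinct.

29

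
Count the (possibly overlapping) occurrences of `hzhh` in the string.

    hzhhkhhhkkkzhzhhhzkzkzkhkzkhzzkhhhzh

Sliding a length-4 window over the 36 characters (33 positions):
  position 1–4: hzhh
  position 13–16: hzhh

2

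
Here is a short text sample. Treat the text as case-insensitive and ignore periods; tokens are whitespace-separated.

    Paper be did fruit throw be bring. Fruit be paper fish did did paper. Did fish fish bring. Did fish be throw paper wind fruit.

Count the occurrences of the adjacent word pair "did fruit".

1

Scanning the 24 overlapping bigram windows for "did fruit":
  position 3–4: did fruit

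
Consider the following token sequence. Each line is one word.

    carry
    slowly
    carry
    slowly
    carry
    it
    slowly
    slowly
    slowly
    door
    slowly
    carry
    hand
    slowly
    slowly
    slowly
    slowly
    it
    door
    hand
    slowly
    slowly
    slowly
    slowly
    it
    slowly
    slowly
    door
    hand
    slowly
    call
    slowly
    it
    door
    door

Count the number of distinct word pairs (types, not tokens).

15

35 tokens → 34 bigram windows in total.
Repeated bigrams (each contributes count−1 duplicates):
  slowly slowly: 9
  hand slowly: 3
  slowly carry: 3
  slowly it: 3
  carry slowly: 2
  door hand: 2
  it door: 2
  it slowly: 2
  … (1 more repeated)
19 duplicate windows → 34 − 19 = 15 distinct.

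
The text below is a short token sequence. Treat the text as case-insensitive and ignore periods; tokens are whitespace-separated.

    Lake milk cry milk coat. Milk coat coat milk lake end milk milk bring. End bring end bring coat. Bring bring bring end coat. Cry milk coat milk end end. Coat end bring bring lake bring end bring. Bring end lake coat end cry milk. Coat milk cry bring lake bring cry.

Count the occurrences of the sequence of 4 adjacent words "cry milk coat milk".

3

Scanning the 49 overlapping 4-gram windows for "cry milk coat milk":
  position 3–6: cry milk coat milk
  position 25–28: cry milk coat milk
  position 44–47: cry milk coat milk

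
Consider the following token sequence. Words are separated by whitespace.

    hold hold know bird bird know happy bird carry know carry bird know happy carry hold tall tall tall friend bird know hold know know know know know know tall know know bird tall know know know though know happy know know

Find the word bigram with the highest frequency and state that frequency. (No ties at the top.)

Bigram frequencies (highest first):
  know know: 9
  bird know: 3
  know happy: 3
  hold know: 2
  know bird: 2
  tall tall: 2
  … (19 more, each ≤ 2)

"know know", 9 times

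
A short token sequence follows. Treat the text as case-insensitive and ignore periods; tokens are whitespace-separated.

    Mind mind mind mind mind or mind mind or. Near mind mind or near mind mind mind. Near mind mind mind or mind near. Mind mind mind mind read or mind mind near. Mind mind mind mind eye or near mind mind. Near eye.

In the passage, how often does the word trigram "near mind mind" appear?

6

Scanning the 42 overlapping trigram windows for "near mind mind":
  position 10–12: near mind mind
  position 14–16: near mind mind
  position 18–20: near mind mind
  position 24–26: near mind mind
  position 33–35: near mind mind
  position 40–42: near mind mind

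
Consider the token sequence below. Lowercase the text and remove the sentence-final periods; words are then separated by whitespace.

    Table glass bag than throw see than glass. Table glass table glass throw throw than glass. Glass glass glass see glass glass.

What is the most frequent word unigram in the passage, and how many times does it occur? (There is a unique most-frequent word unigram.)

Unigram frequencies (highest first):
  glass: 10
  table: 3
  than: 3
  throw: 3
  see: 2
  bag: 1

"glass", 10 times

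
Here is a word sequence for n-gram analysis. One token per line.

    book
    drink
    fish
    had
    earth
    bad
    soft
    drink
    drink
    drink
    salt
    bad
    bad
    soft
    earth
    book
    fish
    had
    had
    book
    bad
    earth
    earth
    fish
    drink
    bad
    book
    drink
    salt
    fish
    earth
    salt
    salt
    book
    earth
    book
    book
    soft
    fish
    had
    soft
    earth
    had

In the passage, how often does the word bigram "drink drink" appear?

2

Scanning the 42 overlapping bigram windows for "drink drink":
  position 8–9: drink drink
  position 9–10: drink drink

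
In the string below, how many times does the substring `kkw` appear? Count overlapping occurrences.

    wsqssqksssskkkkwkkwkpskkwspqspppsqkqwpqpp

Sliding a length-3 window over the 41 characters (39 positions):
  position 14–16: kkw
  position 17–19: kkw
  position 23–25: kkw

3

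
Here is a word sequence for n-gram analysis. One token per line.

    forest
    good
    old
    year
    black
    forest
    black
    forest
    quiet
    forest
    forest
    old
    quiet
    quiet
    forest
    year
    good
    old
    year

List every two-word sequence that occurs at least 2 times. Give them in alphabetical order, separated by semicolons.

black forest; good old; old year; quiet forest

Bigram counts meeting the condition (at least 2 times):
  black forest: 2
  good old: 2
  old year: 2
  quiet forest: 2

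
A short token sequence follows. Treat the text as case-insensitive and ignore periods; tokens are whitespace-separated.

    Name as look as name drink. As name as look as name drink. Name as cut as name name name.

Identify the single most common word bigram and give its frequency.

"as name", 4 times

Bigram frequencies (highest first):
  as name: 4
  name as: 3
  as look: 2
  look as: 2
  name drink: 2
  name name: 2
  … (4 more, each ≤ 1)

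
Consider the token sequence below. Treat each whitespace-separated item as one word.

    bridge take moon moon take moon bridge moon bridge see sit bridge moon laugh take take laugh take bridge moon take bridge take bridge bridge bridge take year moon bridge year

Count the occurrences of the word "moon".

Scanning the 31 tokens for "moon":
  position 3: moon
  position 4: moon
  position 6: moon
  position 8: moon
  position 13: moon
  position 20: moon
  position 29: moon

7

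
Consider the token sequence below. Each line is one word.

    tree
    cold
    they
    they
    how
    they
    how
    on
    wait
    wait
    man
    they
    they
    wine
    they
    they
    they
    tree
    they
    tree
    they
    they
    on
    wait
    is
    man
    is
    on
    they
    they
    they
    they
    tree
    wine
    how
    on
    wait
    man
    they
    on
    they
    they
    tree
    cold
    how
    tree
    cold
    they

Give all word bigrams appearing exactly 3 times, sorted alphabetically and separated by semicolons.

Bigram counts meeting the condition (exactly 3 times):
  on wait: 3
  tree cold: 3

on wait; tree cold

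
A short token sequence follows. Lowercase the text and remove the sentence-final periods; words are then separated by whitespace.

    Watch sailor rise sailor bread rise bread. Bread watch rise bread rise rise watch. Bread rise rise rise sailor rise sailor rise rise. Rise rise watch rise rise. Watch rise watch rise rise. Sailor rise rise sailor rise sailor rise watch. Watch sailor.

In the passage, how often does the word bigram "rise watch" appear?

Scanning the 42 overlapping bigram windows for "rise watch":
  position 13–14: rise watch
  position 25–26: rise watch
  position 28–29: rise watch
  position 30–31: rise watch
  position 40–41: rise watch

5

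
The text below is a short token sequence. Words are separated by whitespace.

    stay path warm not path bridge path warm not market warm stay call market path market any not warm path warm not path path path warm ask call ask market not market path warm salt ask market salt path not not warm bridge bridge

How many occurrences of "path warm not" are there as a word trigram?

3

Scanning the 42 overlapping trigram windows for "path warm not":
  position 2–4: path warm not
  position 7–9: path warm not
  position 20–22: path warm not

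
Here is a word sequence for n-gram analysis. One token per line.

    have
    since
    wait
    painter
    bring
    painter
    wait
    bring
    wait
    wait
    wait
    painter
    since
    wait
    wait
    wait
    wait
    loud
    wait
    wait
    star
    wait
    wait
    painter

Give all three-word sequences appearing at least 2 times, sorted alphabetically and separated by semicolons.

wait wait painter; wait wait wait

Trigram counts meeting the condition (at least 2 times):
  wait wait painter: 2
  wait wait wait: 3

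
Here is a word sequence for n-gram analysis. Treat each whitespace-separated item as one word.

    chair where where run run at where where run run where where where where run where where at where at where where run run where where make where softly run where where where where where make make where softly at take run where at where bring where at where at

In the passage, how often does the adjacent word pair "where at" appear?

5

Scanning the 49 overlapping bigram windows for "where at":
  position 17–18: where at
  position 19–20: where at
  position 43–44: where at
  position 47–48: where at
  position 49–50: where at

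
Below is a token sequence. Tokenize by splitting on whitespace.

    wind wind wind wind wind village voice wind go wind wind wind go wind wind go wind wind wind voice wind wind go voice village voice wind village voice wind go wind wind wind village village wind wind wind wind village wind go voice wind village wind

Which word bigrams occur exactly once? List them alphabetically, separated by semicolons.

Bigram counts meeting the condition (exactly once):
  village village: 1
  voice village: 1
  wind voice: 1

village village; voice village; wind voice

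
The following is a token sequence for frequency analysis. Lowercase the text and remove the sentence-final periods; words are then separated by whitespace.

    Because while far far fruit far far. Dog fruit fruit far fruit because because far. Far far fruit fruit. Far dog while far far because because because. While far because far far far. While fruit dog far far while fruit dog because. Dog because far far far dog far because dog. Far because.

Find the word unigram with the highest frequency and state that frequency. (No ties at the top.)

Unigram frequencies (highest first):
  far: 22
  because: 11
  fruit: 8
  dog: 7
  while: 5

"far", 22 times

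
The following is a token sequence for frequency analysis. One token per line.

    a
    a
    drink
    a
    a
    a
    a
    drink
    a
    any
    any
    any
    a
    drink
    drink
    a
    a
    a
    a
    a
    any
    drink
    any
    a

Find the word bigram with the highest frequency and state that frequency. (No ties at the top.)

"a a", 8 times

Bigram frequencies (highest first):
  a a: 8
  a drink: 3
  drink a: 3
  a any: 2
  any any: 2
  any a: 2
  … (3 more, each ≤ 1)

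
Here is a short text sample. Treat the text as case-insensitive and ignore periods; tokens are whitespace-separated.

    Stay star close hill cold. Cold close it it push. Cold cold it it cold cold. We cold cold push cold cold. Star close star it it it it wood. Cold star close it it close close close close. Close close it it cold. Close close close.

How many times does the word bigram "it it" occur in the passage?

Scanning the 46 overlapping bigram windows for "it it":
  position 8–9: it it
  position 13–14: it it
  position 26–27: it it
  position 27–28: it it
  position 28–29: it it
  position 34–35: it it
  position 42–43: it it

7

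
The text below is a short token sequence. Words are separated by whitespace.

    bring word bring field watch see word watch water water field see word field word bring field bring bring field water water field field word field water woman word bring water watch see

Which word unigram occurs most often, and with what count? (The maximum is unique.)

"field", 8 times

Unigram frequencies (highest first):
  field: 8
  bring: 6
  word: 6
  water: 6
  watch: 3
  see: 3
  … (1 more, each ≤ 1)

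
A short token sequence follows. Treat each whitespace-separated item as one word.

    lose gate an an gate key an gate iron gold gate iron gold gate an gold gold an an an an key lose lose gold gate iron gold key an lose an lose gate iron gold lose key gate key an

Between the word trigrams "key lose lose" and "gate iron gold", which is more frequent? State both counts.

"key lose lose": 1 occurrence
"gate iron gold": 4 occurrences

"gate iron gold" (4 vs 1)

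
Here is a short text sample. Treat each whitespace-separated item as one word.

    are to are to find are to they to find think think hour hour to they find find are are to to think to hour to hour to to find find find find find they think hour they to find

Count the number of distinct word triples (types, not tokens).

34

40 tokens → 38 trigram windows in total.
Repeated trigrams (each contributes count−1 duplicates):
  find find find: 3
  they to find: 2
  to hour to: 2
4 duplicate windows → 38 − 4 = 34 distinct.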